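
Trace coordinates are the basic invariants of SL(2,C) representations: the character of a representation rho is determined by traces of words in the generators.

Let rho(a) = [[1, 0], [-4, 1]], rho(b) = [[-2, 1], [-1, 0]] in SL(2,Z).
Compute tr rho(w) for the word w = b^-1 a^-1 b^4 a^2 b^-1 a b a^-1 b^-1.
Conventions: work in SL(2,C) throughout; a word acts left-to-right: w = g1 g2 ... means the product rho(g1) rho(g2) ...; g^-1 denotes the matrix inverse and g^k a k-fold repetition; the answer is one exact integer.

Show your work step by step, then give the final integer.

3530

rho(b^-1) = [[0, -1], [1, -2]]
... * rho(a^-1) = [[1, 0], [4, 1]]  ->  [[-4, -1], [-7, -2]]
... * rho(b) = [[-2, 1], [-1, 0]]  ->  [[9, -4], [16, -7]]
... * rho(b) = [[-2, 1], [-1, 0]]  ->  [[-14, 9], [-25, 16]]
... * rho(b) = [[-2, 1], [-1, 0]]  ->  [[19, -14], [34, -25]]
... * rho(b) = [[-2, 1], [-1, 0]]  ->  [[-24, 19], [-43, 34]]
... * rho(a) = [[1, 0], [-4, 1]]  ->  [[-100, 19], [-179, 34]]
... * rho(a) = [[1, 0], [-4, 1]]  ->  [[-176, 19], [-315, 34]]
... * rho(b^-1) = [[0, -1], [1, -2]]  ->  [[19, 138], [34, 247]]
... * rho(a) = [[1, 0], [-4, 1]]  ->  [[-533, 138], [-954, 247]]
... * rho(b) = [[-2, 1], [-1, 0]]  ->  [[928, -533], [1661, -954]]
... * rho(a^-1) = [[1, 0], [4, 1]]  ->  [[-1204, -533], [-2155, -954]]
... * rho(b^-1) = [[0, -1], [1, -2]]  ->  [[-533, 2270], [-954, 4063]]
tr = -533 + 4063 = 3530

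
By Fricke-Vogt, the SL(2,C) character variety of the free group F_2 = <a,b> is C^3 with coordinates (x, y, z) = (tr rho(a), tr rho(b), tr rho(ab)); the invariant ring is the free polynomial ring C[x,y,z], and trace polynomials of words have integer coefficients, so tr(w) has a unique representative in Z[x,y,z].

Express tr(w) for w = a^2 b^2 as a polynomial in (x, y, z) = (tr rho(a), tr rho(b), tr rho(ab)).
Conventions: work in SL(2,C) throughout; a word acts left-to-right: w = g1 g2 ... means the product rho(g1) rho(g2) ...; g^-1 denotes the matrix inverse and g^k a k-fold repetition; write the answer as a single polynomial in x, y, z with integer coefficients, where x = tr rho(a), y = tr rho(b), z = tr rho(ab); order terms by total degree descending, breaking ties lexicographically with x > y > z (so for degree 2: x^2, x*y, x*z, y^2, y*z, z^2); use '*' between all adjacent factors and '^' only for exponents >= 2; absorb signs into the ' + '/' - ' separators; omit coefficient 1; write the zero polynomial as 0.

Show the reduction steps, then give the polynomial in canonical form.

tr(b^2 a) = tr(b)*tr(a b) - tr(a)  (reduce the b square) = y*z - x
and tr(b^2) = tr(b)*tr(b) - tr(1)  (reduce the b square) = y^2 - 2
next, tr(a^2 b^2) = tr(a)*tr(b^2 a) - tr(b^2)  (reduce the a square) = x*y*z - x^2 - y^2 + 2

x*y*z - x^2 - y^2 + 2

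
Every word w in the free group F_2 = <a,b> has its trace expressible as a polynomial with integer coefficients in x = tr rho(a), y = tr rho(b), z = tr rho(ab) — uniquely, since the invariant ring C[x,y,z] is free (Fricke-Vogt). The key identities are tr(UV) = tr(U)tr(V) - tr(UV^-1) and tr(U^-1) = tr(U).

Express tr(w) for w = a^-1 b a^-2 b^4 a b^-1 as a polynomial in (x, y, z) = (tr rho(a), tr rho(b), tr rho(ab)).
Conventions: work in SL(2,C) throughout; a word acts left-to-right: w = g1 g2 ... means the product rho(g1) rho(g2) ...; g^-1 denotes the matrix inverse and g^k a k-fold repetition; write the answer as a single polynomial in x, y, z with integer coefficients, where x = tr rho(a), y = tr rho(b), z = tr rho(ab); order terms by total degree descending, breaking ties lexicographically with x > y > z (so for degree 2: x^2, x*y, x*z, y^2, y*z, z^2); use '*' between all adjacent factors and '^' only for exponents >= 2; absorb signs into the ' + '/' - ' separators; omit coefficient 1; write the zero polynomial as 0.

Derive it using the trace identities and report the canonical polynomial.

next, tr(b^2) = tr(b) tr(b) - tr(1) = y^2 - 2
tr(b^3) = tr(b) tr(b^2) - tr(b) = y^3 - 3*y
and tr(b^4) = tr(b) tr(b^3) - tr(b^2) = y^4 - 4*y^2 + 2
tr(b^5) = tr(b) tr(b^4) - tr(b^3) = y^5 - 5*y^3 + 5*y
tr(b a b) = tr(b) tr(a b) - tr(a) = y*z - x
tr(b a b^2) = tr(b) tr(b a b) - tr(b a) = y^2*z - x*y - z
and tr(b^3 a b) = tr(b) tr(b a b^2) - tr(b a b) = y^3*z - x*y^2 - 2*y*z + x
and tr(b^5 a) = tr(b) tr(b^3 a b) - tr(b^3 a) = y^4*z - x*y^3 - 3*y^2*z + 2*x*y + z
and tr(b^5 a^-1) = tr(b^5) tr(a) - tr(b^5 a) = x*y^5 - y^4*z - 4*x*y^3 + 3*y^2*z + 3*x*y - z
and tr(b a^-2 b^4) = tr(b^5 a^-1) tr(a) - tr(b^5) = x^2*y^5 - x*y^4*z - 4*x^2*y^3 - y^5 + 3*x*y^2*z + 3*x^2*y + 5*y^3 - x*z - 5*y
next, tr(b^4 a b^2) = tr(b) tr(b^4 a b) - tr(b^4 a) = y^5*z - x*y^4 - 4*y^3*z + 3*x*y^2 + 3*y*z - x
and tr(a b a b) = tr(b a) tr(b a) - tr(1)   [split at repeated b] = z^2 - 2
and tr(a b a) = tr(a) tr(b a) - tr(b) = x*z - y
next, tr(a b a b^2) = tr(b) tr(a b a b) - tr(a b a) = y*z^2 - x*z - y
tr(a b^3 a b) = tr(b) tr(a b a b^2) - tr(a b a b) = y^2*z^2 - x*y*z - y^2 - z^2 + 2
tr(a b^3 a) = tr(a) tr(b^3 a) - tr(b^3) = x*y^2*z - x^2*y - y^3 - x*z + 3*y
tr(b^2 a b^2 a b) = tr(b) tr(a b^3 a b) - tr(a b^3 a) = y^3*z^2 - 2*x*y^2*z + x^2*y - y*z^2 + x*z - y
next, tr(a b^2 a) = tr(a) tr(b^2 a) - tr(b^2) = x*y*z - x^2 - y^2 + 2
and tr(b^2 a b^2 a) = tr(b) tr(a b^2 a b) - tr(a b^2 a) = y^2*z^2 - 2*x*y*z + x^2 - 2
tr(b^4 a b^2 a) = tr(b) tr(b^2 a b^2 a b) - tr(b^2 a b^2 a) = y^4*z^2 - 2*x*y^3*z + x^2*y^2 - 2*y^2*z^2 + 3*x*y*z - x^2 - y^2 + 2
tr(b a^-1 b^4 a b) = tr(b^4 a b^2) tr(a) - tr(b^4 a b^2 a) = x*y^5*z - x^2*y^4 - y^4*z^2 - 2*x*y^3*z + 2*x^2*y^2 + 2*y^2*z^2 + y^2 - 2
tr(b^2 a b a b^2) = tr(b) tr(a b a b^3) - tr(a b a b^2) = y^3*z^2 - x*y^2*z - y^3 - 2*y*z^2 + x*z + 3*y
and tr(b^4 a b a b) = tr(b) tr(b^2 a b a b^2) - tr(b^2 a b a b) = y^4*z^2 - x*y^3*z - y^4 - 3*y^2*z^2 + 2*x*y*z + 4*y^2 + z^2 - 2
and tr(a b a b a b) = tr(a b) tr(a b a b) - tr(a^-1 b^-1)   [split at repeated a] = z^3 - 3*z
next, tr(a b a b a) = tr(a) tr(b a b a) - tr(b a b) = x*z^2 - y*z - x
and tr(a b a b a b^2) = tr(b) tr(a b a b a b) - tr(a b a b a) = y*z^3 - x*z^2 - 2*y*z + x
and tr(b^2 a b a b a b) = tr(b) tr(a b a b a b^2) - tr(a b a b a b) = y^2*z^3 - x*y*z^2 - 2*y^2*z - z^3 + x*y + 3*z
next, tr(b^4 a b a b a) = tr(b) tr(b^2 a b a b a b) - tr(b^2 a b a b a) = y^3*z^3 - x*y^2*z^2 - 2*y^3*z - 2*y*z^3 + x*y^2 + x*z^2 + 5*y*z - x
next, tr(b a^-1 b^4 a b a) = tr(b^4 a b a b) tr(a) - tr(b^4 a b a b a) = x*y^4*z^2 - x^2*y^3*z - y^3*z^3 - x*y^4 - 2*x*y^2*z^2 + 2*x^2*y*z + 2*y^3*z + 2*y*z^3 + 3*x*y^2 - 5*y*z - x
next, tr(a^-1 b^4 a b a^-1 b) = tr(b a^-1 b^4 a b) tr(a) - tr(b a^-1 b^4 a b a) = x^2*y^5*z - x^3*y^4 - 2*x*y^4*z^2 - x^2*y^3*z + y^3*z^3 + 2*x^3*y^2 + x*y^4 + 4*x*y^2*z^2 - 2*x^2*y*z - 2*y^3*z - 2*y*z^3 - 2*x*y^2 + 5*y*z - x
and tr(b^4 a b a^-1 b) = tr(b^5 a b) tr(a) - tr(b^5 a b a) = x*y^5*z - x^2*y^4 - y^4*z^2 - 3*x*y^3*z + 3*x^2*y^2 + y^4 + 3*y^2*z^2 + x*y*z - x^2 - 4*y^2 - z^2 + 2
tr(a^-1 b a^-2 b^4 a b) = tr(a^-1 b^4 a b a^-1 b) tr(a) - tr(a^-1 b^4 a b a^-1 b a) = x^3*y^5*z - x^4*y^4 - 2*x^2*y^4*z^2 - x^3*y^3*z - x*y^5*z + x*y^3*z^3 + 2*x^4*y^2 + 2*x^2*y^4 + 4*x^2*y^2*z^2 + y^4*z^2 - 2*x^3*y*z + x*y^3*z - 2*x*y*z^3 - 5*x^2*y^2 - y^4 - 3*y^2*z^2 + 4*x*y*z + 4*y^2 + z^2 - 2
and tr(a^-1 b a^-2 b^4 a b^-1) = tr(a^-1 b a^-2 b^4 a) tr(b) - tr(a^-1 b a^-2 b^4 a b) = -x^3*y^5*z + x^4*y^4 + x^2*y^6 + 2*x^2*y^4*z^2 + x^3*y^3*z - x*y^3*z^3 - 2*x^4*y^2 - 6*x^2*y^4 - 4*x^2*y^2*z^2 - y^6 - y^4*z^2 + 2*x^3*y*z + 2*x*y^3*z + 2*x*y*z^3 + 8*x^2*y^2 + 6*y^4 + 3*y^2*z^2 - 5*x*y*z - 9*y^2 - z^2 + 2

-x^3*y^5*z + x^4*y^4 + x^2*y^6 + 2*x^2*y^4*z^2 + x^3*y^3*z - x*y^3*z^3 - 2*x^4*y^2 - 6*x^2*y^4 - 4*x^2*y^2*z^2 - y^6 - y^4*z^2 + 2*x^3*y*z + 2*x*y^3*z + 2*x*y*z^3 + 8*x^2*y^2 + 6*y^4 + 3*y^2*z^2 - 5*x*y*z - 9*y^2 - z^2 + 2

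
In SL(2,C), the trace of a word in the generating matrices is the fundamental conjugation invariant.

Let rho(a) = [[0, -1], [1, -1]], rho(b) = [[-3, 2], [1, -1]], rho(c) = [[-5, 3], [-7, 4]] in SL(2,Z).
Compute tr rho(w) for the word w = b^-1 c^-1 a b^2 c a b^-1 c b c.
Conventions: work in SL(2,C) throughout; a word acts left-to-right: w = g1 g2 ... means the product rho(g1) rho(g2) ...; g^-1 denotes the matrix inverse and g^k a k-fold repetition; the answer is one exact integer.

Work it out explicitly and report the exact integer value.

220

rho(b^-1) = [[-1, -2], [-1, -3]]
... * rho(c^-1) = [[4, -3], [7, -5]]  ->  [[-18, 13], [-25, 18]]
... * rho(a) = [[0, -1], [1, -1]]  ->  [[13, 5], [18, 7]]
... * rho(b) = [[-3, 2], [1, -1]]  ->  [[-34, 21], [-47, 29]]
... * rho(b) = [[-3, 2], [1, -1]]  ->  [[123, -89], [170, -123]]
... * rho(c) = [[-5, 3], [-7, 4]]  ->  [[8, 13], [11, 18]]
... * rho(a) = [[0, -1], [1, -1]]  ->  [[13, -21], [18, -29]]
... * rho(b^-1) = [[-1, -2], [-1, -3]]  ->  [[8, 37], [11, 51]]
... * rho(c) = [[-5, 3], [-7, 4]]  ->  [[-299, 172], [-412, 237]]
... * rho(b) = [[-3, 2], [1, -1]]  ->  [[1069, -770], [1473, -1061]]
... * rho(c) = [[-5, 3], [-7, 4]]  ->  [[45, 127], [62, 175]]
tr = 45 + 175 = 220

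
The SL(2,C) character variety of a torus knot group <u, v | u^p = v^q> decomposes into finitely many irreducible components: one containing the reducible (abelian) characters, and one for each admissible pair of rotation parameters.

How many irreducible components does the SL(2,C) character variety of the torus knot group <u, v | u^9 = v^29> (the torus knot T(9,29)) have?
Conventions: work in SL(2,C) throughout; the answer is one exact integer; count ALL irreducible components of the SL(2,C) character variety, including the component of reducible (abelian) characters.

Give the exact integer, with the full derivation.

In the torus knot group T(9,29), u^9 = v^29 is central, so an irreducible representation sends it to +I or -I (Schur).
On an irreducible component, tr(u) is locked at 2*cos(pi*alpha/9) for some alpha in 1..8, and tr(v) at 2*cos(pi*beta/29) for some beta in 1..28.
The two central values (-1)^alpha I and (-1)^beta I must be the same matrix, so alpha and beta share a parity.
Enumerate parity-matched pairs: 4*14 odd-odd plus 4*14 even-even gives 112.
components with irreducible characters: 112; plus the single component of reducible (abelian) characters: total 113.

113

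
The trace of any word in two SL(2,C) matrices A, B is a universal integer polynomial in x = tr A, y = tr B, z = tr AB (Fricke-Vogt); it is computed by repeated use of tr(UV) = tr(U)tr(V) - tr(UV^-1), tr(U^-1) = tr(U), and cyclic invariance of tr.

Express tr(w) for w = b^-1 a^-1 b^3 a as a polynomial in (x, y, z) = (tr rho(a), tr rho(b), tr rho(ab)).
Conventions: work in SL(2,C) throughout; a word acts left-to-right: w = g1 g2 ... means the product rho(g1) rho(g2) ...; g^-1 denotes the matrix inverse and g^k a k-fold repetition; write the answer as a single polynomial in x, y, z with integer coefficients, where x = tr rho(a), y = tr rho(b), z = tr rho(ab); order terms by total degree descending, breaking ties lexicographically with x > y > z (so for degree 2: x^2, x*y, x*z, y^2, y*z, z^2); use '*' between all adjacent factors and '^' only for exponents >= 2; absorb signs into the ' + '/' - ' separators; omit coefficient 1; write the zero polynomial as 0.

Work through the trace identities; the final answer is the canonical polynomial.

-x*y^3*z + x^2*y^2 + y^4 + y^2*z^2 + x*y*z - x^2 - 4*y^2 - z^2 + 2

tr(b^2 a) = tr(b) * tr(a b) - tr(a)  (reduce the b square) = y*z - x
so tr(b^2) = tr(b) * tr(b) - tr(1)  (reduce the b square) = y^2 - 2
so tr(b a^2 b) = tr(a) * tr(b^2 a) - tr(b^2)  (reduce the a square) = x*y*z - x^2 - y^2 + 2
reduce: tr(b a^2) = tr(a) * tr(b a) - tr(b)  (reduce the a square) = x*z - y
tr(a b^3 a) = tr(b) * tr(b a^2 b) - tr(b a^2)  (reduce the b square) = x*y^2*z - x^2*y - y^3 - x*z + 3*y
tr(a b a b) = tr(a b) * tr(a b) - tr(1)  (split on a) = z^2 - 2
tr(a b a b^2) = tr(b) * tr(a b a b) - tr(a b a)  (reduce the b square) = y*z^2 - x*z - y
reduce: tr(a b^3 a b) = tr(b) * tr(a b a b^2) - tr(a b a b)  (reduce the b square) = y^2*z^2 - x*y*z - y^2 - z^2 + 2
tr(b^3 a b^-1 a) = tr(a b^3 a) * tr(b) - tr(a b^3 a b)  (eliminate b^-1) = x*y^3*z - x^2*y^2 - y^4 - y^2*z^2 + 4*y^2 + z^2 - 2
tr(b^-1 a^-1 b^3 a) = tr(b^3 a b^-1) * tr(a) - tr(b^3 a b^-1 a)  (eliminate a^-1) = -x*y^3*z + x^2*y^2 + y^4 + y^2*z^2 + x*y*z - x^2 - 4*y^2 - z^2 + 2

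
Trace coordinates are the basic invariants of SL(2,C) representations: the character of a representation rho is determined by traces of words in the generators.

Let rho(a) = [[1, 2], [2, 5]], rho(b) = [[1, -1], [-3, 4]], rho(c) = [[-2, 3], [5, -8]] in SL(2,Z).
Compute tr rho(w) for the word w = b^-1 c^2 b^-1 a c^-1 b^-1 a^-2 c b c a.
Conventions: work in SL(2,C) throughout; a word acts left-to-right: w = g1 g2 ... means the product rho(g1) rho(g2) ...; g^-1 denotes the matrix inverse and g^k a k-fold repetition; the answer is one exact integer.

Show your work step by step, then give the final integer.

-91116136

rho(b^-1) = [[4, 1], [3, 1]]
... * rho(c) = [[-2, 3], [5, -8]]  ->  [[-3, 4], [-1, 1]]
... * rho(c) = [[-2, 3], [5, -8]]  ->  [[26, -41], [7, -11]]
... * rho(b^-1) = [[4, 1], [3, 1]]  ->  [[-19, -15], [-5, -4]]
... * rho(a) = [[1, 2], [2, 5]]  ->  [[-49, -113], [-13, -30]]
... * rho(c^-1) = [[-8, -3], [-5, -2]]  ->  [[957, 373], [254, 99]]
... * rho(b^-1) = [[4, 1], [3, 1]]  ->  [[4947, 1330], [1313, 353]]
... * rho(a^-1) = [[5, -2], [-2, 1]]  ->  [[22075, -8564], [5859, -2273]]
... * rho(a^-1) = [[5, -2], [-2, 1]]  ->  [[127503, -52714], [33841, -13991]]
... * rho(c) = [[-2, 3], [5, -8]]  ->  [[-518576, 804221], [-137637, 213451]]
... * rho(b) = [[1, -1], [-3, 4]]  ->  [[-2931239, 3735460], [-777990, 991441]]
... * rho(c) = [[-2, 3], [5, -8]]  ->  [[24539778, -38677397], [6513185, -10265498]]
... * rho(a) = [[1, 2], [2, 5]]  ->  [[-52815016, -144307429], [-14017811, -38301120]]
tr = -52815016 + -38301120 = -91116136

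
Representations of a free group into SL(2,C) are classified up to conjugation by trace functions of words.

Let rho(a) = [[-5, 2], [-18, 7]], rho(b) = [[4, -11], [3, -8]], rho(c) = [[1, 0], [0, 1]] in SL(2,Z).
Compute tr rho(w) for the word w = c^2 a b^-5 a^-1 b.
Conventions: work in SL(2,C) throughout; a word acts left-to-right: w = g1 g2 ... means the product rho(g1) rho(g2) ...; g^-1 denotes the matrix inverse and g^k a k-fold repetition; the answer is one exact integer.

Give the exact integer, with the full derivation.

3641810

rho(c) = [[1, 0], [0, 1]]
... * rho(c) = [[1, 0], [0, 1]]  ->  [[1, 0], [0, 1]]
... * rho(a) = [[-5, 2], [-18, 7]]  ->  [[-5, 2], [-18, 7]]
... * rho(b^-1) = [[-8, 11], [-3, 4]]  ->  [[34, -47], [123, -170]]
... * rho(b^-1) = [[-8, 11], [-3, 4]]  ->  [[-131, 186], [-474, 673]]
... * rho(b^-1) = [[-8, 11], [-3, 4]]  ->  [[490, -697], [1773, -2522]]
... * rho(b^-1) = [[-8, 11], [-3, 4]]  ->  [[-1829, 2602], [-6618, 9415]]
... * rho(b^-1) = [[-8, 11], [-3, 4]]  ->  [[6826, -9711], [24699, -35138]]
... * rho(a^-1) = [[7, -2], [18, -5]]  ->  [[-127016, 34903], [-459591, 126292]]
... * rho(b) = [[4, -11], [3, -8]]  ->  [[-403355, 1117952], [-1459488, 4045165]]
tr = -403355 + 4045165 = 3641810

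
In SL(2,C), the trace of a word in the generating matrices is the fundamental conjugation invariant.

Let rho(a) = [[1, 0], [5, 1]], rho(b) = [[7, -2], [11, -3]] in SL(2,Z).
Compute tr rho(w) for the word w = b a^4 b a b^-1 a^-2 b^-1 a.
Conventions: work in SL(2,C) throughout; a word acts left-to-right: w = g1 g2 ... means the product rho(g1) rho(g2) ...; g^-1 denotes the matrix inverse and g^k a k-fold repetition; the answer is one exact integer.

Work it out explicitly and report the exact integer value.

-57998

rho(b) = [[7, -2], [11, -3]]
... * rho(a) = [[1, 0], [5, 1]]  ->  [[-3, -2], [-4, -3]]
... * rho(a) = [[1, 0], [5, 1]]  ->  [[-13, -2], [-19, -3]]
... * rho(a) = [[1, 0], [5, 1]]  ->  [[-23, -2], [-34, -3]]
... * rho(a) = [[1, 0], [5, 1]]  ->  [[-33, -2], [-49, -3]]
... * rho(b) = [[7, -2], [11, -3]]  ->  [[-253, 72], [-376, 107]]
... * rho(a) = [[1, 0], [5, 1]]  ->  [[107, 72], [159, 107]]
... * rho(b^-1) = [[-3, 2], [-11, 7]]  ->  [[-1113, 718], [-1654, 1067]]
... * rho(a^-1) = [[1, 0], [-5, 1]]  ->  [[-4703, 718], [-6989, 1067]]
... * rho(a^-1) = [[1, 0], [-5, 1]]  ->  [[-8293, 718], [-12324, 1067]]
... * rho(b^-1) = [[-3, 2], [-11, 7]]  ->  [[16981, -11560], [25235, -17179]]
... * rho(a) = [[1, 0], [5, 1]]  ->  [[-40819, -11560], [-60660, -17179]]
tr = -40819 + -17179 = -57998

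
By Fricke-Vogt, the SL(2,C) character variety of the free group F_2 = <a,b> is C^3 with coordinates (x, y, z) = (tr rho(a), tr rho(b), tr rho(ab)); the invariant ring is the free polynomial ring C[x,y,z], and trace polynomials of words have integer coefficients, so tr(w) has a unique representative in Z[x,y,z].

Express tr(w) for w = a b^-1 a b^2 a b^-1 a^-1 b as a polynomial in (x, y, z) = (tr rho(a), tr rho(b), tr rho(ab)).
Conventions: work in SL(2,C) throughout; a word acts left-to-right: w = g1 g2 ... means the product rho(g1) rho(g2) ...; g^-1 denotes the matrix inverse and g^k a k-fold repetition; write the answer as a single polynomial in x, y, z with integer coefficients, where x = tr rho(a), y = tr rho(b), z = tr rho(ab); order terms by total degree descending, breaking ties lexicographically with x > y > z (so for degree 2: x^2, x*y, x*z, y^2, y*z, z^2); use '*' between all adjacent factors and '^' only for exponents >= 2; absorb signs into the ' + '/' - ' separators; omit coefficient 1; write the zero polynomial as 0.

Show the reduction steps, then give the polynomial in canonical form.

and trace(b^2 a) = trace(b) * trace(a b) - trace(a)  (reduce the b square) = y*z - x
trace(b^2) = trace(b) * trace(b) - trace(1)  (reduce the b square) = y^2 - 2
trace(a b^2 a) = trace(a) * trace(b^2 a) - trace(b^2)  (reduce the a square) = x*y*z - x^2 - y^2 + 2
trace(a b^2 a^2) = trace(a) * trace(a b^2 a) - trace(a b^2)  (reduce the a square) = x^2*y*z - x^3 - x*y^2 - y*z + 3*x
trace(a b a b) = trace(b a) * trace(b a) - trace(1)  (split on b) = z^2 - 2
and trace(a b a) = trace(a) * trace(b a) - trace(b)  (reduce the a square) = x*z - y
trace(b a b^2 a) = trace(b) * trace(a b a b) - trace(a b a)  (reduce the b square) = y*z^2 - x*z - y
and trace(b a b^2) = trace(b) * trace(b a b) - trace(b a)  (reduce the b square) = y^2*z - x*y - z
trace(a b^2 a^2 b) = trace(a) * trace(b a b^2 a) - trace(b a b^2)  (reduce the a square) = x*y*z^2 - x^2*z - y^2*z + z
and trace(a b^-1 a b^2 a) = trace(a b^2 a^2) * trace(b) - trace(a b^2 a^2 b)  (eliminate b^-1) = x^2*y^2*z - x^3*y - x*y^3 - x*y*z^2 + x^2*z + 3*x*y - z
trace(b a^2 b a) = trace(a) * trace(b a b a) - trace(b a b)  (reduce the a square) = x*z^2 - y*z - x
and trace(a^2 b a^2 b) = trace(a) * trace(b a^2 b a) - trace(b a^2 b)  (reduce the a square) = x^2*z^2 - 2*x*y*z + y^2 - 2
next, trace(a^2 b a) = trace(a) * trace(b a^2) - trace(b a)  (reduce the a square) = x^2*z - x*y - z
trace(a^2 b a^2) = trace(a) * trace(a^2 b a) - trace(a^2 b)  (reduce the a square) = x^3*z - x^2*y - 2*x*z + y
trace(a b a^2 b^2 a) = trace(b) * trace(a^2 b a^2 b) - trace(a^2 b a^2)  (reduce the b square) = x^2*y*z^2 - x^3*z - 2*x*y^2*z + x^2*y + y^3 + 2*x*z - 3*y
trace(b a b a b a) = trace(a b a b) * trace(a b) - trace(b a)  (split on a) = z^3 - 3*z
trace(a b a b a^2 b) = trace(a) * trace(b a b a b a) - trace(b a b a b)  (reduce the a square) = x*z^3 - y*z^2 - 2*x*z + y
and trace(a b a b a^2) = trace(a) * trace(b a b a^2) - trace(b a b a)  (reduce the a square) = x^2*z^2 - x*y*z - x^2 - z^2 + 2
trace(a b a^2 b^2 a b) = trace(b) * trace(a b a b a^2 b) - trace(a b a b a^2)  (reduce the b square) = x*y*z^3 - x^2*z^2 - y^2*z^2 - x*y*z + x^2 + y^2 + z^2 - 2
trace(a b^2 a b^-1 a b a) = trace(a b a^2 b^2 a) * trace(b) - trace(a b a^2 b^2 a b)  (eliminate b^-1) = x^2*y^2*z^2 - x^3*y*z - 2*x*y^3*z - x*y*z^3 + x^2*y^2 + x^2*z^2 + y^4 + y^2*z^2 + 3*x*y*z - x^2 - 4*y^2 - z^2 + 2
and trace(b a b a b^2 a) = trace(b) * trace(a b a b a b) - trace(a b a b a)  (reduce the b square) = y*z^3 - x*z^2 - 2*y*z + x
trace(b a b a b^2) = trace(b) * trace(a b a b^2) - trace(a b a b)  (reduce the b square) = y^2*z^2 - x*y*z - y^2 - z^2 + 2
trace(a b a b a b^2 a) = trace(a) * trace(b a b a b^2 a) - trace(b a b a b^2)  (reduce the a square) = x*y*z^3 - x^2*z^2 - y^2*z^2 - x*y*z + x^2 + y^2 + z^2 - 2
trace(a b a b a b a b) = trace(a b) * trace(a b a b a b) - trace(a^-1 b^-1 a^-1 b^-1)  (split on a) = z^4 - 4*z^2 + 2
next, trace(a b a b a b^2 a b) = trace(b) * trace(a b a b a b a b) - trace(a b a b a b a)  (reduce the b square) = y*z^4 - x*z^3 - 3*y*z^2 + 2*x*z + y
trace(a b^2 a b^-1 a b a b) = trace(a b a b a b^2 a) * trace(b) - trace(a b a b a b^2 a b)  (eliminate b^-1) = x*y^2*z^3 - x^2*y*z^2 - y^3*z^2 - y*z^4 - x*y^2*z + x*z^3 + x^2*y + y^3 + 4*y*z^2 - 2*x*z - 3*y
and trace(b a b^-1 a b^2 a b^-1 a) = trace(a b^2 a b^-1 a b a) * trace(b) - trace(a b^2 a b^-1 a b a b)  (eliminate b^-1) = x^2*y^3*z^2 - x^3*y^2*z - 2*x*y^4*z - 2*x*y^2*z^3 + x^2*y^3 + 2*x^2*y*z^2 + y^5 + 2*y^3*z^2 + y*z^4 + 4*x*y^2*z - x*z^3 - 2*x^2*y - 5*y^3 - 5*y*z^2 + 2*x*z + 5*y
trace(a b^-1 a b^2 a b^-1 a^-1 b) = trace(b a b^-1 a b^2 a b^-1) * trace(a) - trace(b a b^-1 a b^2 a b^-1 a)  (eliminate a^-1) = -x^2*y^3*z^2 + 2*x^3*y^2*z + 2*x*y^4*z + 2*x*y^2*z^3 - x^4*y - 2*x^2*y^3 - 3*x^2*y*z^2 - y^5 - 2*y^3*z^2 - y*z^4 + x^3*z - 4*x*y^2*z + x*z^3 + 5*x^2*y + 5*y^3 + 5*y*z^2 - 3*x*z - 5*y

-x^2*y^3*z^2 + 2*x^3*y^2*z + 2*x*y^4*z + 2*x*y^2*z^3 - x^4*y - 2*x^2*y^3 - 3*x^2*y*z^2 - y^5 - 2*y^3*z^2 - y*z^4 + x^3*z - 4*x*y^2*z + x*z^3 + 5*x^2*y + 5*y^3 + 5*y*z^2 - 3*x*z - 5*y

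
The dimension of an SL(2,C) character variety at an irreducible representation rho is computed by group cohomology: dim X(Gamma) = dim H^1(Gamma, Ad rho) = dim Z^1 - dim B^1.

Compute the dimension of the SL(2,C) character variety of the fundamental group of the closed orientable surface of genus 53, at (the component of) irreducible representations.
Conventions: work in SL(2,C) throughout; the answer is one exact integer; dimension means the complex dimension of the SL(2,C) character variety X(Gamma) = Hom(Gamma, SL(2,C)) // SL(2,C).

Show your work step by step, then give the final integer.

312

pi_1 of the closed genus-53 surface has 106 generators bound by the single product-of-commutators relator.
A cocycle assigns one sl_2 vector per generator subject to the relator condition d_2(z) = 0: dim of the unconstrained space is 3*2g = 318.
H^2 = coker(d_2) is dual to H^0 = 0 at irreducible rho (Poincare duality), so d_2 is onto: dim Z^1 = 315.
dim B^1 = 3 (coboundaries, injective at irreducible rho).
dim X = dim H^1 = 315 - 3 = 312.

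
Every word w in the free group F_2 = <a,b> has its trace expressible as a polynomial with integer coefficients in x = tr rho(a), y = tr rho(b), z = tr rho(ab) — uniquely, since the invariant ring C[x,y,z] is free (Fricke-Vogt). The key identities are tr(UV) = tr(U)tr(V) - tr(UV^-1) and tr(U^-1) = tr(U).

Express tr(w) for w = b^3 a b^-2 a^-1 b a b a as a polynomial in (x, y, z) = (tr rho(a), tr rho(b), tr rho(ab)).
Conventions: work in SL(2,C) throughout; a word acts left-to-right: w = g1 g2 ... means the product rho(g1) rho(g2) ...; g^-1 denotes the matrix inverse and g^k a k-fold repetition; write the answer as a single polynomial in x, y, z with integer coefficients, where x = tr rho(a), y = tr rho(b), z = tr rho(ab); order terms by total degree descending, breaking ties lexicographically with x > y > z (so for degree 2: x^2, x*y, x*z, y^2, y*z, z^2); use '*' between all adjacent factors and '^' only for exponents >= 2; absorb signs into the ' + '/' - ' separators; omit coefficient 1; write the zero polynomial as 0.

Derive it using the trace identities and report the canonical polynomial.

tr(a b a b) = tr(b a) * tr(b a) - tr(1) = z^2 - 2
tr(a b a) = tr(a) * tr(b a) - tr(b) = x*z - y
tr(b a b^2 a) = tr(b) * tr(a b a b) - tr(a b a) = y*z^2 - x*z - y
so tr(b a b) = tr(b) * tr(a b) - tr(a) = y*z - x
tr(b a b^2) = tr(b) * tr(b a b) - tr(b a) = y^2*z - x*y - z
tr(a^2 b a b^2) = tr(a) * tr(b a b^2 a) - tr(b a b^2) = x*y*z^2 - x^2*z - y^2*z + z
tr(a^2 b a b) = tr(a) * tr(b a b a) - tr(b a b) = x*z^2 - y*z - x
so tr(a b a b^3 a) = tr(b) * tr(a^2 b a b^2) - tr(a^2 b a b) = x*y^2*z^2 - x^2*y*z - y^3*z - x*z^2 + 2*y*z + x
tr(a b a b a b) = tr(a b a b) * tr(a b) - tr(b a) = z^3 - 3*z
tr(b a b a b a b) = tr(b) * tr(a b a b a b) - tr(a b a b a) = y*z^3 - x*z^2 - 2*y*z + x
reduce: tr(a b a b^3 a b) = tr(b) * tr(b a b a b a b) - tr(b a b a b a) = y^2*z^3 - x*y*z^2 - 2*y^2*z - z^3 + x*y + 3*z
so tr(a b a b^3 a b^-1) = tr(a b a b^3 a) * tr(b) - tr(a b a b^3 a b) = x*y^3*z^2 - x^2*y^2*z - y^4*z - y^2*z^3 + 4*y^2*z + z^3 - 3*z
so tr(a^2 b a b a b) = tr(a) * tr(b a b a b a) - tr(b a b a b) = x*z^3 - y*z^2 - 2*x*z + y
tr(a^2 b a b a) = tr(a) * tr(b a b a^2) - tr(b a b a) = x^2*z^2 - x*y*z - x^2 - z^2 + 2
reduce: tr(b a^2 b a b a b) = tr(b) * tr(a^2 b a b a b) - tr(a^2 b a b a) = x*y*z^3 - x^2*z^2 - y^2*z^2 - x*y*z + x^2 + y^2 + z^2 - 2
tr(a b a b a b^3 a) = tr(b) * tr(b a^2 b a b a b) - tr(b a^2 b a b a) = x*y^2*z^3 - x^2*y*z^2 - y^3*z^2 - x*y^2*z - x*z^3 + x^2*y + y^3 + 2*y*z^2 + 2*x*z - 3*y
so tr(a b a b a b a b) = tr(a b a b) * tr(a b a b) - tr(1) = z^4 - 4*z^2 + 2
so tr(b a b a b a b a b) = tr(b) * tr(a b a b a b a b) - tr(a b a b a b a) = y*z^4 - x*z^3 - 3*y*z^2 + 2*x*z + y
tr(a b a b a b^3 a b) = tr(b) * tr(b a b a b a b a b) - tr(b a b a b a b a) = y^2*z^4 - x*y*z^3 - 3*y^2*z^2 - z^4 + 2*x*y*z + y^2 + 4*z^2 - 2
tr(a b a b a b^3 a b^-1) = tr(a b a b a b^3 a) * tr(b) - tr(a b a b a b^3 a b) = x*y^3*z^3 - x^2*y^2*z^2 - y^4*z^2 - y^2*z^4 - x*y^3*z + x^2*y^2 + y^4 + 5*y^2*z^2 + z^4 - 4*y^2 - 4*z^2 + 2
so tr(b a b a b^3 a b^-2 a) = tr(a b a b a b^3 a b^-1) * tr(b) - tr(a b a b a b^3 a) = x*y^4*z^3 - x^2*y^3*z^2 - y^5*z^2 - y^3*z^4 - x*y^4*z - x*y^2*z^3 + x^2*y^3 + x^2*y*z^2 + y^5 + 6*y^3*z^2 + y*z^4 + x*y^2*z + x*z^3 - x^2*y - 5*y^3 - 6*y*z^2 - 2*x*z + 5*y
tr(b^3 a b^-2 a^-1 b a b a) = tr(b a b a b^3 a b^-2) * tr(a) - tr(b a b a b^3 a b^-2 a) = -x*y^4*z^3 + 2*x^2*y^3*z^2 + y^5*z^2 + y^3*z^4 - x^3*y^2*z - x^2*y^3 - x^2*y*z^2 - y^5 - 6*y^3*z^2 - y*z^4 + 3*x*y^2*z + x^2*y + 5*y^3 + 6*y*z^2 - x*z - 5*y

-x*y^4*z^3 + 2*x^2*y^3*z^2 + y^5*z^2 + y^3*z^4 - x^3*y^2*z - x^2*y^3 - x^2*y*z^2 - y^5 - 6*y^3*z^2 - y*z^4 + 3*x*y^2*z + x^2*y + 5*y^3 + 6*y*z^2 - x*z - 5*y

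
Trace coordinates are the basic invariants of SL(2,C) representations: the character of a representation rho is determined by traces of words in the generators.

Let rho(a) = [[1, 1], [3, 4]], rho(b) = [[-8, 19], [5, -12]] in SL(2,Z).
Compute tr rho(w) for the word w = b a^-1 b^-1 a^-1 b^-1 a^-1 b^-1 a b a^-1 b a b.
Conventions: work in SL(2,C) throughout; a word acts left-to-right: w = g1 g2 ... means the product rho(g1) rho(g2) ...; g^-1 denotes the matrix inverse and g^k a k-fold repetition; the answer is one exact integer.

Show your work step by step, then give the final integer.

rho(b) = [[-8, 19], [5, -12]]
... * rho(a^-1) = [[4, -1], [-3, 1]]  ->  [[-89, 27], [56, -17]]
... * rho(b^-1) = [[-12, -19], [-5, -8]]  ->  [[933, 1475], [-587, -928]]
... * rho(a^-1) = [[4, -1], [-3, 1]]  ->  [[-693, 542], [436, -341]]
... * rho(b^-1) = [[-12, -19], [-5, -8]]  ->  [[5606, 8831], [-3527, -5556]]
... * rho(a^-1) = [[4, -1], [-3, 1]]  ->  [[-4069, 3225], [2560, -2029]]
... * rho(b^-1) = [[-12, -19], [-5, -8]]  ->  [[32703, 51511], [-20575, -32408]]
... * rho(a) = [[1, 1], [3, 4]]  ->  [[187236, 238747], [-117799, -150207]]
... * rho(b) = [[-8, 19], [5, -12]]  ->  [[-304153, 692520], [191357, -435697]]
... * rho(a^-1) = [[4, -1], [-3, 1]]  ->  [[-3294172, 996673], [2072519, -627054]]
... * rho(b) = [[-8, 19], [5, -12]]  ->  [[31336741, -74549344], [-19715422, 46902509]]
... * rho(a) = [[1, 1], [3, 4]]  ->  [[-192311291, -266860635], [120992105, 167894614]]
... * rho(b) = [[-8, 19], [5, -12]]  ->  [[204187153, -451586909], [-128463770, 284114627]]
tr = 204187153 + 284114627 = 488301780

488301780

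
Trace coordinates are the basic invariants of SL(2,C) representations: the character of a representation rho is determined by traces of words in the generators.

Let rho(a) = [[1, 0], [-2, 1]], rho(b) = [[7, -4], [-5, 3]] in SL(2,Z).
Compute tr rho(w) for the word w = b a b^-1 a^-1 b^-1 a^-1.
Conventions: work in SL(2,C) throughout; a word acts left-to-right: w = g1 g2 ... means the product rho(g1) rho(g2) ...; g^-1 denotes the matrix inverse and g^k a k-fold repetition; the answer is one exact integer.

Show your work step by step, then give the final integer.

rho(b) = [[7, -4], [-5, 3]]
... * rho(a) = [[1, 0], [-2, 1]]  ->  [[15, -4], [-11, 3]]
... * rho(b^-1) = [[3, 4], [5, 7]]  ->  [[25, 32], [-18, -23]]
... * rho(a^-1) = [[1, 0], [2, 1]]  ->  [[89, 32], [-64, -23]]
... * rho(b^-1) = [[3, 4], [5, 7]]  ->  [[427, 580], [-307, -417]]
... * rho(a^-1) = [[1, 0], [2, 1]]  ->  [[1587, 580], [-1141, -417]]
tr = 1587 + -417 = 1170

1170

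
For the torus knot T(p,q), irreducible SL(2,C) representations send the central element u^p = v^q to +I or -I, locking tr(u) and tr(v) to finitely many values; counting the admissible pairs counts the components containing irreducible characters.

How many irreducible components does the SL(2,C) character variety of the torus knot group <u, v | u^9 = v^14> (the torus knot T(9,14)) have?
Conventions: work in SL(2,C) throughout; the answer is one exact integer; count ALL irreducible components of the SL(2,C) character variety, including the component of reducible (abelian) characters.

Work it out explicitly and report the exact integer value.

53

For T(9,14): irreducibility forces the central element u^9 = v^14 to one of +I, -I.
So on each irreducible component the traces are pinned: tr(u) = 2*cos(pi*alpha/9) with 1 <= alpha <= 8, tr(v) = 2*cos(pi*beta/14) with 1 <= beta <= 13.
Consistency of u^9 = (-1)^alpha I with v^14 = (-1)^beta I forces alpha = beta (mod 2).
Counting: 4 odd alphas x 7 odd betas + 4 even alphas x 6 even betas = 28 + 24 = 52.
Total: 52 irreducible-character components + 1 reducible (abelian) component = 53.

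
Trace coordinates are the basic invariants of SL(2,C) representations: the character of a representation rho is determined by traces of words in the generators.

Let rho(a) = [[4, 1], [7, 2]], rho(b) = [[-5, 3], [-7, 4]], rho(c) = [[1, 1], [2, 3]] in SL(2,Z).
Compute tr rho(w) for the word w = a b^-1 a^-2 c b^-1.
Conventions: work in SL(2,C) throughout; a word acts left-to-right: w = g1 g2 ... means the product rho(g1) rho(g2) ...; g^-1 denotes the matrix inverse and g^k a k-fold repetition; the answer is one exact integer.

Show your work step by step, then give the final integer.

1449

rho(a) = [[4, 1], [7, 2]]
... * rho(b^-1) = [[4, -3], [7, -5]]  ->  [[23, -17], [42, -31]]
... * rho(a^-1) = [[2, -1], [-7, 4]]  ->  [[165, -91], [301, -166]]
... * rho(a^-1) = [[2, -1], [-7, 4]]  ->  [[967, -529], [1764, -965]]
... * rho(c) = [[1, 1], [2, 3]]  ->  [[-91, -620], [-166, -1131]]
... * rho(b^-1) = [[4, -3], [7, -5]]  ->  [[-4704, 3373], [-8581, 6153]]
tr = -4704 + 6153 = 1449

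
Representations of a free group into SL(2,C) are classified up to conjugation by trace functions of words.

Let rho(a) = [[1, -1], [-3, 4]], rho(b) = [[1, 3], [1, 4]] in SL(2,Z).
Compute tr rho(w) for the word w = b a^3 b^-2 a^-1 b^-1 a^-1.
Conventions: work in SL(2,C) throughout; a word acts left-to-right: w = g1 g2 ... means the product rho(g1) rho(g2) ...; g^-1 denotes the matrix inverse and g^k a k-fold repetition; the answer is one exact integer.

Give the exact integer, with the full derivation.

rho(b) = [[1, 3], [1, 4]]
... * rho(a) = [[1, -1], [-3, 4]]  ->  [[-8, 11], [-11, 15]]
... * rho(a) = [[1, -1], [-3, 4]]  ->  [[-41, 52], [-56, 71]]
... * rho(a) = [[1, -1], [-3, 4]]  ->  [[-197, 249], [-269, 340]]
... * rho(b^-1) = [[4, -3], [-1, 1]]  ->  [[-1037, 840], [-1416, 1147]]
... * rho(b^-1) = [[4, -3], [-1, 1]]  ->  [[-4988, 3951], [-6811, 5395]]
... * rho(a^-1) = [[4, 1], [3, 1]]  ->  [[-8099, -1037], [-11059, -1416]]
... * rho(b^-1) = [[4, -3], [-1, 1]]  ->  [[-31359, 23260], [-42820, 31761]]
... * rho(a^-1) = [[4, 1], [3, 1]]  ->  [[-55656, -8099], [-75997, -11059]]
tr = -55656 + -11059 = -66715

-66715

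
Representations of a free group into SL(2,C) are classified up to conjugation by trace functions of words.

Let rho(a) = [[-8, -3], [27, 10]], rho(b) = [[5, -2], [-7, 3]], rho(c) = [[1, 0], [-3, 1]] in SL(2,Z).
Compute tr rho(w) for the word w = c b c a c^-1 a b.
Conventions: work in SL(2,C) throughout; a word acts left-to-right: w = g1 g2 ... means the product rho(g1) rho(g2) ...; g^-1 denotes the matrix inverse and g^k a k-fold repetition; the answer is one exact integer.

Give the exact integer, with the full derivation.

rho(c) = [[1, 0], [-3, 1]]
... * rho(b) = [[5, -2], [-7, 3]]  ->  [[5, -2], [-22, 9]]
... * rho(c) = [[1, 0], [-3, 1]]  ->  [[11, -2], [-49, 9]]
... * rho(a) = [[-8, -3], [27, 10]]  ->  [[-142, -53], [635, 237]]
... * rho(c^-1) = [[1, 0], [3, 1]]  ->  [[-301, -53], [1346, 237]]
... * rho(a) = [[-8, -3], [27, 10]]  ->  [[977, 373], [-4369, -1668]]
... * rho(b) = [[5, -2], [-7, 3]]  ->  [[2274, -835], [-10169, 3734]]
tr = 2274 + 3734 = 6008

6008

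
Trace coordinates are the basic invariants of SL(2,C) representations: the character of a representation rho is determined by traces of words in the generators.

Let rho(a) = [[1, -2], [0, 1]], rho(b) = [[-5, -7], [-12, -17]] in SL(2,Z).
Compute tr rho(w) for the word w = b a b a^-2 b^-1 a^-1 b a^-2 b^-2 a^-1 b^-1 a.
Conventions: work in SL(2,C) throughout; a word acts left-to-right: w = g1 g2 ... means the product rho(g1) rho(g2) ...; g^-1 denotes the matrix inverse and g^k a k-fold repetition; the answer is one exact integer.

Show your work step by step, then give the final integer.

rho(b) = [[-5, -7], [-12, -17]]
... * rho(a) = [[1, -2], [0, 1]]  ->  [[-5, 3], [-12, 7]]
... * rho(b) = [[-5, -7], [-12, -17]]  ->  [[-11, -16], [-24, -35]]
... * rho(a^-1) = [[1, 2], [0, 1]]  ->  [[-11, -38], [-24, -83]]
... * rho(a^-1) = [[1, 2], [0, 1]]  ->  [[-11, -60], [-24, -131]]
... * rho(b^-1) = [[-17, 7], [12, -5]]  ->  [[-533, 223], [-1164, 487]]
... * rho(a^-1) = [[1, 2], [0, 1]]  ->  [[-533, -843], [-1164, -1841]]
... * rho(b) = [[-5, -7], [-12, -17]]  ->  [[12781, 18062], [27912, 39445]]
... * rho(a^-1) = [[1, 2], [0, 1]]  ->  [[12781, 43624], [27912, 95269]]
... * rho(a^-1) = [[1, 2], [0, 1]]  ->  [[12781, 69186], [27912, 151093]]
... * rho(b^-1) = [[-17, 7], [12, -5]]  ->  [[612955, -256463], [1338612, -560081]]
... * rho(b^-1) = [[-17, 7], [12, -5]]  ->  [[-13497791, 5573000], [-29477376, 12170689]]
... * rho(a^-1) = [[1, 2], [0, 1]]  ->  [[-13497791, -21422582], [-29477376, -46784063]]
... * rho(b^-1) = [[-17, 7], [12, -5]]  ->  [[-27608537, 12628373], [-60293364, 27578683]]
... * rho(a) = [[1, -2], [0, 1]]  ->  [[-27608537, 67845447], [-60293364, 148165411]]
tr = -27608537 + 148165411 = 120556874

120556874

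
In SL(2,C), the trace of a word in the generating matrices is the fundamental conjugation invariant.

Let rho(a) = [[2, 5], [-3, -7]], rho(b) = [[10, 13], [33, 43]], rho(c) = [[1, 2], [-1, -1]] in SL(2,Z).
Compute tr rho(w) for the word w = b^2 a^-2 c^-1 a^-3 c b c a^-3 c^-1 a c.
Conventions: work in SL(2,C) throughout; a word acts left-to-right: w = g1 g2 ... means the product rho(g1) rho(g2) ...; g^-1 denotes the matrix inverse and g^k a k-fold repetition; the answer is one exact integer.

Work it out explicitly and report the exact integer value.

12314604782

rho(b) = [[10, 13], [33, 43]]
... * rho(b) = [[10, 13], [33, 43]]  ->  [[529, 689], [1749, 2278]]
... * rho(a^-1) = [[-7, -5], [3, 2]]  ->  [[-1636, -1267], [-5409, -4189]]
... * rho(a^-1) = [[-7, -5], [3, 2]]  ->  [[7651, 5646], [25296, 18667]]
... * rho(c^-1) = [[-1, -2], [1, 1]]  ->  [[-2005, -9656], [-6629, -31925]]
... * rho(a^-1) = [[-7, -5], [3, 2]]  ->  [[-14933, -9287], [-49372, -30705]]
... * rho(a^-1) = [[-7, -5], [3, 2]]  ->  [[76670, 56091], [253489, 185450]]
... * rho(a^-1) = [[-7, -5], [3, 2]]  ->  [[-368417, -271168], [-1218073, -896545]]
... * rho(c) = [[1, 2], [-1, -1]]  ->  [[-97249, -465666], [-321528, -1539601]]
... * rho(b) = [[10, 13], [33, 43]]  ->  [[-16339468, -21287875], [-54022113, -70382707]]
... * rho(c) = [[1, 2], [-1, -1]]  ->  [[4948407, -11391061], [16360594, -37661519]]
... * rho(a^-1) = [[-7, -5], [3, 2]]  ->  [[-68812032, -47524157], [-227508715, -157126008]]
... * rho(a^-1) = [[-7, -5], [3, 2]]  ->  [[339111753, 249011846], [1121182981, 823291559]]
... * rho(a^-1) = [[-7, -5], [3, 2]]  ->  [[-1626746733, -1197535073], [-5378406190, -3959331787]]
... * rho(c^-1) = [[-1, -2], [1, 1]]  ->  [[429211660, 2055958393], [1419074403, 6797480593]]
... * rho(a) = [[2, 5], [-3, -7]]  ->  [[-5309451859, -12245650451], [-17554292973, -40486992136]]
... * rho(c) = [[1, 2], [-1, -1]]  ->  [[6936198592, 1626746733], [22932699163, 5378406190]]
tr = 6936198592 + 5378406190 = 12314604782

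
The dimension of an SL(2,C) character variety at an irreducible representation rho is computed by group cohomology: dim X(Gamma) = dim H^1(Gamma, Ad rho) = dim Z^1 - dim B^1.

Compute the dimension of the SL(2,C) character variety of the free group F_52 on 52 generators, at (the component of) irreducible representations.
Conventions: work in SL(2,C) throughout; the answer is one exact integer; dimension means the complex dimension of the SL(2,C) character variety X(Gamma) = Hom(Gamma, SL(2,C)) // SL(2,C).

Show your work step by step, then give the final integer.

153

The free group F_52: 52 generators, no relators.
Z^1(Gamma, Ad rho) = (sl_2)^52: a cocycle is a free choice of one sl_2 vector per generator, so dim Z^1 = 3*52 = 156.
At an irreducible rho the centralizer of the image in sl_2 is 0, so the coboundary map sl_2 -> Z^1 is injective: dim B^1 = 3.
dim X = dim H^1 = dim Z^1 - dim B^1 = 156 - 3 = 153.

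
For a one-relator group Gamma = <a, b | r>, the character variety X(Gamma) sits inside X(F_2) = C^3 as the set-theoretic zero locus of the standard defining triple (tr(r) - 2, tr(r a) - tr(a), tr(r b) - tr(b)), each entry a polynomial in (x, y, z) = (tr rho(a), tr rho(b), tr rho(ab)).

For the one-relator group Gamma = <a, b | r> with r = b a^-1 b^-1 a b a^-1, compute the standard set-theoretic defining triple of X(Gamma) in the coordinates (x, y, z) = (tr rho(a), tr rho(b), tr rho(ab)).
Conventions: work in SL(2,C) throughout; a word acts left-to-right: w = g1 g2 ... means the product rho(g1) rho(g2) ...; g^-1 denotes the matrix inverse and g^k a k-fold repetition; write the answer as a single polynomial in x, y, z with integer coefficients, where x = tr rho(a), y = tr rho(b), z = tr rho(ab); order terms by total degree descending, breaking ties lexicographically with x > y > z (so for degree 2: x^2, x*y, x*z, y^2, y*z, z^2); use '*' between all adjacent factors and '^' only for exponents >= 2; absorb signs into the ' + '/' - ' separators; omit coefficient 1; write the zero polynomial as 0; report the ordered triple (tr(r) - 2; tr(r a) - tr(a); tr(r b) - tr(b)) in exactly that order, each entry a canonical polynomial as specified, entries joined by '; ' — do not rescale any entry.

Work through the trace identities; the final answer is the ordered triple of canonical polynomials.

tr(b^2) = tr(b) * tr(b) - tr(1) = y^2 - 2
tr(b^2 a) = tr(b) * tr(a b) - tr(a) = y*z - x
tr(b a^-1 b) = tr(b^2) * tr(a) - tr(b^2 a) = x*y^2 - y*z - x
tr(b^2 a b) = tr(b) * tr(a b^2) - tr(a b) = y^2*z - x*y - z
tr(a b a b) = tr(a b) * tr(a b) - tr(1) = z^2 - 2
tr(a b a) = tr(a) * tr(b a) - tr(b) = x*z - y
tr(b^2 a b a) = tr(b) * tr(a b a b) - tr(a b a) = y*z^2 - x*z - y
tr(b a b a^-1 b) = tr(b^2 a b) * tr(a) - tr(b^2 a b a) = x*y^2*z - x^2*y - y*z^2 + y
tr(b a b a b a) = tr(a b a b) * tr(a b) - tr(b a) = z^3 - 3*z
tr(b a b a^-1 b a) = tr(b a b a b) * tr(a) - tr(b a b a b a) = x*y*z^2 - x^2*z - z^3 - x*y + 3*z
tr(a b a^-1 b a^-1 b) = tr(b a b a^-1 b) * tr(a) - tr(b a b a^-1 b a) = x^2*y^2*z - x^3*y - 2*x*y*z^2 + x^2*z + z^3 + 2*x*y - 3*z
tr(b a^-1 b^-1 a b a^-1) = tr(a b a^-1 b a^-1) * tr(b) - tr(a b a^-1 b a^-1 b) = -x^2*y^2*z + x^3*y + x*y^3 + 2*x*y*z^2 - x^2*z - y^2*z - z^3 - 3*x*y + 3*z
tr(a b^2 a) = tr(a) * tr(b^2 a) - tr(b^2)   [square of a] = x*y*z - x^2 - y^2 + 2
tr(b^-1 a b^2 a) = tr(a b^2 a) * tr(b) - tr(a b^2 a b)   [inverse elimination on b] = x*y^2*z - x^2*y - y^3 - y*z^2 + x*z + 3*y
tr(b a^-1 b^-1 a b) = tr(b^-1 a b^2) * tr(a) - tr(b^-1 a b^2 a)   [inverse elimination on a] = -x*y^2*z + x^2*y + y^3 + y*z^2 - 3*y
tr(b^3) = tr(b) * tr(b^2) - tr(b)  (reduce the b square) = y^3 - 3*y
tr(b a^-1 b^2) = tr(b^3) * tr(a) - tr(b^3 a)  (eliminate a^-1) = x*y^3 - y^2*z - 2*x*y + z
tr(b a b^3) = tr(b) * tr(b^2 a b) - tr(b^2 a)  (reduce the b square) = y^3*z - x*y^2 - 2*y*z + x
tr(b a b^3 a) = tr(b) * tr(a b a b^2) - tr(a b a b)  (reduce the b square) = y^2*z^2 - x*y*z - y^2 - z^2 + 2
tr(b^2 a^-1 b a b) = tr(b a b^3) * tr(a) - tr(b a b^3 a)  (eliminate a^-1) = x*y^3*z - x^2*y^2 - y^2*z^2 - x*y*z + x^2 + y^2 + z^2 - 2
tr(a b a b a) = tr(a) * tr(b a b a) - tr(b a b)  (reduce the a square) = x*z^2 - y*z - x
tr(b a b a b^2 a) = tr(b) * tr(a b a b a b) - tr(a b a b a)  (reduce the b square) = y*z^3 - x*z^2 - 2*y*z + x
tr(b^2 a^-1 b a b a) = tr(b a b a b^2) * tr(a) - tr(b a b a b^2 a)  (eliminate a^-1) = x*y^2*z^2 - x^2*y*z - y*z^3 - x*y^2 + 2*y*z + x
tr(a b a^-1 b^2 a^-1 b) = tr(b^2 a^-1 b a b) * tr(a) - tr(b^2 a^-1 b a b a)  (eliminate a^-1) = x^2*y^3*z - x^3*y^2 - 2*x*y^2*z^2 + y*z^3 + x^3 + 2*x*y^2 + x*z^2 - 2*y*z - 3*x
tr(b a^-1 b^-1 a b a^-1 b) = tr(a b a^-1 b^2 a^-1) * tr(b) - tr(a b a^-1 b^2 a^-1 b)  (eliminate b^-1) = -x^2*y^3*z + x^3*y^2 + x*y^4 + 2*x*y^2*z^2 - y^3*z - y*z^3 - x^3 - 4*x*y^2 - x*z^2 + 3*y*z + 3*x
assemble the triple (tr(r) - 2; tr(r a) - x; tr(r b) - y)

-x^2*y^2*z + x^3*y + x*y^3 + 2*x*y*z^2 - x^2*z - y^2*z - z^3 - 3*x*y + 3*z - 2; -x*y^2*z + x^2*y + y^3 + y*z^2 - x - 3*y; -x^2*y^3*z + x^3*y^2 + x*y^4 + 2*x*y^2*z^2 - y^3*z - y*z^3 - x^3 - 4*x*y^2 - x*z^2 + 3*y*z + 3*x - y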